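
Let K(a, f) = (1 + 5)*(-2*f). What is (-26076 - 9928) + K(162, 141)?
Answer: -37696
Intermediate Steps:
K(a, f) = -12*f (K(a, f) = 6*(-2*f) = -12*f)
(-26076 - 9928) + K(162, 141) = (-26076 - 9928) - 12*141 = -36004 - 1692 = -37696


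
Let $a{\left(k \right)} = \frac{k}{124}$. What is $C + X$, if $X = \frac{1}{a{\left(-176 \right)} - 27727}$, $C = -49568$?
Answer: $- \frac{42607711039}{859581} \approx -49568.0$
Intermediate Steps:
$a{\left(k \right)} = \frac{k}{124}$ ($a{\left(k \right)} = k \frac{1}{124} = \frac{k}{124}$)
$X = - \frac{31}{859581}$ ($X = \frac{1}{\frac{1}{124} \left(-176\right) - 27727} = \frac{1}{- \frac{44}{31} - 27727} = \frac{1}{- \frac{859581}{31}} = - \frac{31}{859581} \approx -3.6064 \cdot 10^{-5}$)
$C + X = -49568 - \frac{31}{859581} = - \frac{42607711039}{859581}$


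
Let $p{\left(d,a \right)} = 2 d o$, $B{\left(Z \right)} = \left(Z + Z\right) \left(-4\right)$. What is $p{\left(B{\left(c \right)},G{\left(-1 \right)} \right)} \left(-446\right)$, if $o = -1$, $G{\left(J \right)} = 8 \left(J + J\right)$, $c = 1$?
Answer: $-7136$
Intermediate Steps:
$G{\left(J \right)} = 16 J$ ($G{\left(J \right)} = 8 \cdot 2 J = 16 J$)
$B{\left(Z \right)} = - 8 Z$ ($B{\left(Z \right)} = 2 Z \left(-4\right) = - 8 Z$)
$p{\left(d,a \right)} = - 2 d$ ($p{\left(d,a \right)} = 2 d \left(-1\right) = - 2 d$)
$p{\left(B{\left(c \right)},G{\left(-1 \right)} \right)} \left(-446\right) = - 2 \left(\left(-8\right) 1\right) \left(-446\right) = \left(-2\right) \left(-8\right) \left(-446\right) = 16 \left(-446\right) = -7136$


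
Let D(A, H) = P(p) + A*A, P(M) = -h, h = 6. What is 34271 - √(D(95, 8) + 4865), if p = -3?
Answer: 34271 - 2*√3471 ≈ 34153.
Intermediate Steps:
P(M) = -6 (P(M) = -1*6 = -6)
D(A, H) = -6 + A² (D(A, H) = -6 + A*A = -6 + A²)
34271 - √(D(95, 8) + 4865) = 34271 - √((-6 + 95²) + 4865) = 34271 - √((-6 + 9025) + 4865) = 34271 - √(9019 + 4865) = 34271 - √13884 = 34271 - 2*√3471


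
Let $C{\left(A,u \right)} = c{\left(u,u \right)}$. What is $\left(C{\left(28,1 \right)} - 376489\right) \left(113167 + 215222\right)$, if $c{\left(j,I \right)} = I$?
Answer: $-123634517832$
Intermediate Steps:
$C{\left(A,u \right)} = u$
$\left(C{\left(28,1 \right)} - 376489\right) \left(113167 + 215222\right) = \left(1 - 376489\right) \left(113167 + 215222\right) = \left(-376488\right) 328389 = -123634517832$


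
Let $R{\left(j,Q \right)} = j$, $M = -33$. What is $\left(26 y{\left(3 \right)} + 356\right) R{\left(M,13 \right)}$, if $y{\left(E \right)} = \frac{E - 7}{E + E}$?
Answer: $-11176$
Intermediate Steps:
$y{\left(E \right)} = \frac{-7 + E}{2 E}$
$\left(26 y{\left(3 \right)} + 356\right) R{\left(M,13 \right)} = \left(26 \frac{-7 + 3}{2 \cdot 3} + 356\right) \left(-33\right) = \left(26 \cdot \frac{1}{2} \cdot \frac{1}{3} \left(-4\right) + 356\right) \left(-33\right) = \left(26 \left(- \frac{2}{3}\right) + 356\right) \left(-33\right) = \left(- \frac{52}{3} + 356\right) \left(-33\right) = \frac{1016}{3} \left(-33\right) = -11176$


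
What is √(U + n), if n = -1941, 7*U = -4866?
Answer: I*√129171/7 ≈ 51.343*I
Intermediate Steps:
U = -4866/7 (U = (⅐)*(-4866) = -4866/7 ≈ -695.14)
√(U + n) = √(-4866/7 - 1941) = √(-18453/7) = I*√129171/7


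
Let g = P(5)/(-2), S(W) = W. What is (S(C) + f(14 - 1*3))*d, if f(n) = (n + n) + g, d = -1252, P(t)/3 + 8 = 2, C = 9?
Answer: -50080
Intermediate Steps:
P(t) = -18 (P(t) = -24 + 3*2 = -24 + 6 = -18)
g = 9 (g = -18/(-2) = -18*(-½) = 9)
f(n) = 9 + 2*n (f(n) = (n + n) + 9 = 2*n + 9 = 9 + 2*n)
(S(C) + f(14 - 1*3))*d = (9 + (9 + 2*(14 - 1*3)))*(-1252) = (9 + (9 + 2*(14 - 3)))*(-1252) = (9 + (9 + 2*11))*(-1252) = (9 + (9 + 22))*(-1252) = (9 + 31)*(-1252) = 40*(-1252) = -50080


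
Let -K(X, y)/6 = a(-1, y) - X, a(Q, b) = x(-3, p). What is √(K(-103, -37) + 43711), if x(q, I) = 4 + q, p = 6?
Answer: √43087 ≈ 207.57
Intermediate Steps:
a(Q, b) = 1 (a(Q, b) = 4 - 3 = 1)
K(X, y) = -6 + 6*X (K(X, y) = -6*(1 - X) = -6 + 6*X)
√(K(-103, -37) + 43711) = √((-6 + 6*(-103)) + 43711) = √((-6 - 618) + 43711) = √(-624 + 43711) = √43087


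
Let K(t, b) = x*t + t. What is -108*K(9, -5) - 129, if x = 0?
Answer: -1101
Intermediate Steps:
K(t, b) = t (K(t, b) = 0*t + t = 0 + t = t)
-108*K(9, -5) - 129 = -108*9 - 129 = -972 - 129 = -1101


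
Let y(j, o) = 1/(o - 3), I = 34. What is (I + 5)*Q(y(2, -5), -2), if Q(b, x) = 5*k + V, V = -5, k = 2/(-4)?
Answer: -585/2 ≈ -292.50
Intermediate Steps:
k = -½ (k = 2*(-¼) = -½ ≈ -0.50000)
y(j, o) = 1/(-3 + o)
Q(b, x) = -15/2 (Q(b, x) = 5*(-½) - 5 = -5/2 - 5 = -15/2)
(I + 5)*Q(y(2, -5), -2) = (34 + 5)*(-15/2) = 39*(-15/2) = -585/2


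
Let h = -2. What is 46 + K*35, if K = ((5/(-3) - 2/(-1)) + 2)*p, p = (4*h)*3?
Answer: -1914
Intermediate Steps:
p = -24 (p = (4*(-2))*3 = -8*3 = -24)
K = -56 (K = ((5/(-3) - 2/(-1)) + 2)*(-24) = ((5*(-⅓) - 2*(-1)) + 2)*(-24) = ((-5/3 + 2) + 2)*(-24) = (⅓ + 2)*(-24) = (7/3)*(-24) = -56)
46 + K*35 = 46 - 56*35 = 46 - 1960 = -1914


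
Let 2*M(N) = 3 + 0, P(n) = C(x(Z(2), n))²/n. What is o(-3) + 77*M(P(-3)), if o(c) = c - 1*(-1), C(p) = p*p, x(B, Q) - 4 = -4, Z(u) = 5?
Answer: 227/2 ≈ 113.50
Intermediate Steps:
x(B, Q) = 0 (x(B, Q) = 4 - 4 = 0)
C(p) = p²
o(c) = 1 + c (o(c) = c + 1 = 1 + c)
P(n) = 0 (P(n) = (0²)²/n = 0²/n = 0/n = 0)
M(N) = 3/2 (M(N) = (3 + 0)/2 = (½)*3 = 3/2)
o(-3) + 77*M(P(-3)) = (1 - 3) + 77*(3/2) = -2 + 231/2 = 227/2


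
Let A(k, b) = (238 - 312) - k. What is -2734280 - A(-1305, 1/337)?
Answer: -2735511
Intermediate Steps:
A(k, b) = -74 - k
-2734280 - A(-1305, 1/337) = -2734280 - (-74 - 1*(-1305)) = -2734280 - (-74 + 1305) = -2734280 - 1*1231 = -2734280 - 1231 = -2735511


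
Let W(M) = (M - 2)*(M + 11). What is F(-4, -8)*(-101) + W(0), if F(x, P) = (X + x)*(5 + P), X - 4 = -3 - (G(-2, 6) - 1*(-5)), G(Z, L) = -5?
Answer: -931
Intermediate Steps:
W(M) = (-2 + M)*(11 + M)
X = 1 (X = 4 + (-3 - (-5 - 1*(-5))) = 4 + (-3 - (-5 + 5)) = 4 + (-3 - 1*0) = 4 + (-3 + 0) = 4 - 3 = 1)
F(x, P) = (1 + x)*(5 + P)
F(-4, -8)*(-101) + W(0) = (5 - 8 + 5*(-4) - 8*(-4))*(-101) + (-22 + 0**2 + 9*0) = (5 - 8 - 20 + 32)*(-101) + (-22 + 0 + 0) = 9*(-101) - 22 = -909 - 22 = -931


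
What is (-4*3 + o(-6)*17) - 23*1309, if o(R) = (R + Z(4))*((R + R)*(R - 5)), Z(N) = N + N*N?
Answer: 1297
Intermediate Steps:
Z(N) = N + N**2
o(R) = 2*R*(-5 + R)*(20 + R) (o(R) = (R + 4*(1 + 4))*((R + R)*(R - 5)) = (R + 4*5)*((2*R)*(-5 + R)) = (R + 20)*(2*R*(-5 + R)) = (20 + R)*(2*R*(-5 + R)) = 2*R*(-5 + R)*(20 + R))
(-4*3 + o(-6)*17) - 23*1309 = (-4*3 + (2*(-6)*(-100 + (-6)**2 + 15*(-6)))*17) - 23*1309 = (-12 + (2*(-6)*(-100 + 36 - 90))*17) - 30107 = (-12 + (2*(-6)*(-154))*17) - 30107 = (-12 + 1848*17) - 30107 = (-12 + 31416) - 30107 = 31404 - 30107 = 1297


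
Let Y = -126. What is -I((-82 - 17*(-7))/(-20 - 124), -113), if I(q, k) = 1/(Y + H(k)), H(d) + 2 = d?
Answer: 1/241 ≈ 0.0041494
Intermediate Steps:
H(d) = -2 + d
I(q, k) = 1/(-128 + k) (I(q, k) = 1/(-126 + (-2 + k)) = 1/(-128 + k))
-I((-82 - 17*(-7))/(-20 - 124), -113) = -1/(-128 - 113) = -1/(-241) = -1*(-1/241) = 1/241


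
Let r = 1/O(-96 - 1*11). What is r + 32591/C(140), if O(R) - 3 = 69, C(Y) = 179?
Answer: 2346731/12888 ≈ 182.09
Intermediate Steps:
O(R) = 72 (O(R) = 3 + 69 = 72)
r = 1/72 ≈ 0.013889
r + 32591/C(140) = 1/72 + 32591/179 = 2346731/12888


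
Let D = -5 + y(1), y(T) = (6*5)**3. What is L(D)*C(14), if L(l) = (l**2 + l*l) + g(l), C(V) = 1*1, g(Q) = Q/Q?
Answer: 1457460051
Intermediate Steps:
y(T) = 27000 (y(T) = 30**3 = 27000)
g(Q) = 1
C(V) = 1
D = 26995 (D = -5 + 27000 = 26995)
L(l) = 1 + 2*l**2 (L(l) = (l**2 + l*l) + 1 = (l**2 + l**2) + 1 = 2*l**2 + 1 = 1 + 2*l**2)
L(D)*C(14) = (1 + 2*26995**2)*1 = (1 + 2*728730025)*1 = (1 + 1457460050)*1 = 1457460051*1 = 1457460051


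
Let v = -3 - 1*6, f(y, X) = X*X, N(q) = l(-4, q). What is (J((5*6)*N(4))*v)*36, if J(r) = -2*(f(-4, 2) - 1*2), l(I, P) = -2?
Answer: 1296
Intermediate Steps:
N(q) = -2
f(y, X) = X**2
J(r) = -4 (J(r) = -2*(2**2 - 1*2) = -2*(4 - 2) = -2*2 = -4)
v = -9 (v = -3 - 6 = -9)
(J((5*6)*N(4))*v)*36 = -4*(-9)*36 = 36*36 = 1296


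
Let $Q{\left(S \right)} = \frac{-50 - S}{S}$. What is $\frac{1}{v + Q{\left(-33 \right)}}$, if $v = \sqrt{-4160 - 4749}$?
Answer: $\frac{561}{9702190} - \frac{1089 i \sqrt{8909}}{9702190} \approx 5.7822 \cdot 10^{-5} - 0.010594 i$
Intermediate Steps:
$v = i \sqrt{8909}$ ($v = \sqrt{-8909} = i \sqrt{8909} \approx 94.387 i$)
$Q{\left(S \right)} = \frac{-50 - S}{S}$
$\frac{1}{v + Q{\left(-33 \right)}} = \frac{1}{i \sqrt{8909} + \frac{-50 - -33}{-33}} = \frac{1}{i \sqrt{8909} - \frac{-50 + 33}{33}} = \frac{1}{i \sqrt{8909} - - \frac{17}{33}} = \frac{1}{i \sqrt{8909} + \frac{17}{33}} = \frac{1}{\frac{17}{33} + i \sqrt{8909}}$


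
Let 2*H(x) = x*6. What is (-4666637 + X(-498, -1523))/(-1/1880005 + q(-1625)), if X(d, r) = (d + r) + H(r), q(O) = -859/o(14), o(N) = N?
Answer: 122999661765890/1614924309 ≈ 76164.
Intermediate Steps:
H(x) = 3*x (H(x) = (x*6)/2 = (6*x)/2 = 3*x)
q(O) = -859/14
X(d, r) = d + 4*r (X(d, r) = (d + r) + 3*r = d + 4*r)
(-4666637 + X(-498, -1523))/(-1/1880005 + q(-1625)) = (-4666637 + (-498 + 4*(-1523)))/(-1/1880005 - 859/14) = (-4666637 + (-498 - 6092))/(-1*1/1880005 - 859/14) = (-4666637 - 6590)/(-1/1880005 - 859/14) = -4673227/(-1614924309/26320070) = -4673227*(-26320070/1614924309) = 122999661765890/1614924309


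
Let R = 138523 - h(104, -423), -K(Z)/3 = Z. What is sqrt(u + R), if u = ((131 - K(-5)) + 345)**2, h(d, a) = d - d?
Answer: 2*sqrt(87761) ≈ 592.49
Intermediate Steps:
K(Z) = -3*Z
h(d, a) = 0
u = 212521 (u = ((131 - (-3)*(-5)) + 345)**2 = ((131 - 1*15) + 345)**2 = ((131 - 15) + 345)**2 = (116 + 345)**2 = 461**2 = 212521)
R = 138523 (R = 138523 - 1*0 = 138523 + 0 = 138523)
sqrt(u + R) = sqrt(212521 + 138523) = sqrt(351044) = 2*sqrt(87761)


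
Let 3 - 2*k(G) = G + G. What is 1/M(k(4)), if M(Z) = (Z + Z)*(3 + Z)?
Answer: -⅖ ≈ -0.40000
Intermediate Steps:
k(G) = 3/2 - G (k(G) = 3/2 - (G + G)/2 = 3/2 - G)
M(Z) = 2*Z*(3 + Z) (M(Z) = (2*Z)*(3 + Z) = 2*Z*(3 + Z))
1/M(k(4)) = 1/(2*(3/2 - 1*4)*(3 + (3/2 - 1*4))) = 1/(2*(3/2 - 4)*(3 + (3/2 - 4))) = 1/(2*(-5/2)*(3 - 5/2)) = 1/(2*(-5/2)*(½)) = 1/(-5/2) = -⅖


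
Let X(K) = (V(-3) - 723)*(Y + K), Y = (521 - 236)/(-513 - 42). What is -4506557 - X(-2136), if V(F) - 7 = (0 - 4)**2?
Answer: -222078309/37 ≈ -6.0021e+6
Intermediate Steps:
V(F) = 23 (V(F) = 7 + (0 - 4)**2 = 7 + (-4)**2 = 7 + 16 = 23)
Y = -19/37 (Y = 285/(-555) = 285*(-1/555) = -19/37 ≈ -0.51351)
X(K) = 13300/37 - 700*K (X(K) = (23 - 723)*(-19/37 + K) = -700*(-19/37 + K) = 13300/37 - 700*K)
-4506557 - X(-2136) = -4506557 - (13300/37 - 700*(-2136)) = -4506557 - (13300/37 + 1495200) = -4506557 - 1*55335700/37 = -4506557 - 55335700/37 = -222078309/37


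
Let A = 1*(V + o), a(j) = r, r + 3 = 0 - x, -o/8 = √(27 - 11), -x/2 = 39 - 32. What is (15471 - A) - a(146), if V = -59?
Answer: 15551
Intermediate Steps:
x = -14 (x = -2*(39 - 32) = -2*7 = -14)
o = -32 (o = -8*√(27 - 11) = -8*√16 = -8*4 = -32)
r = 11 (r = -3 + (0 - 1*(-14)) = -3 + (0 + 14) = -3 + 14 = 11)
a(j) = 11
A = -91 (A = 1*(-59 - 32) = 1*(-91) = -91)
(15471 - A) - a(146) = (15471 - 1*(-91)) - 1*11 = (15471 + 91) - 11 = 15562 - 11 = 15551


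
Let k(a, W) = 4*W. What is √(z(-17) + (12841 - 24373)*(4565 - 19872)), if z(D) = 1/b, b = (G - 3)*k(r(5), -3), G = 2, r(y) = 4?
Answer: √6354731667/6 ≈ 13286.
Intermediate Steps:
b = 12 (b = (2 - 3)*(4*(-3)) = -1*(-12) = 12)
z(D) = 1/12
√(z(-17) + (12841 - 24373)*(4565 - 19872)) = √(1/12 + (12841 - 24373)*(4565 - 19872)) = √(1/12 - 11532*(-15307)) = √(1/12 + 176520324) = √(2118243889/12) = √6354731667/6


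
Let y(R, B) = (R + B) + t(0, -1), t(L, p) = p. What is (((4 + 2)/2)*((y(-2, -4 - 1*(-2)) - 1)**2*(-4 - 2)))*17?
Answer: -11016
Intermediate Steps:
y(R, B) = -1 + B + R (y(R, B) = (R + B) - 1 = (B + R) - 1 = -1 + B + R)
(((4 + 2)/2)*((y(-2, -4 - 1*(-2)) - 1)**2*(-4 - 2)))*17 = (((4 + 2)/2)*(((-1 + (-4 - 1*(-2)) - 2) - 1)**2*(-4 - 2)))*17 = ((6*(1/2))*(((-1 + (-4 + 2) - 2) - 1)**2*(-6)))*17 = (3*(((-1 - 2 - 2) - 1)**2*(-6)))*17 = (3*((-5 - 1)**2*(-6)))*17 = (3*((-6)**2*(-6)))*17 = (3*(36*(-6)))*17 = (3*(-216))*17 = -648*17 = -11016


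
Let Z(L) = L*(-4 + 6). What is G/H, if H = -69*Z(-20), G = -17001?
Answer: -5667/920 ≈ -6.1598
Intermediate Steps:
Z(L) = 2*L (Z(L) = L*2 = 2*L)
H = 2760 (H = -138*(-20) = -69*(-40) = 2760)
G/H = -17001/2760 = -17001*1/2760 = -5667/920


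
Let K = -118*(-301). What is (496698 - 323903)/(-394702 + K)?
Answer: -24685/51312 ≈ -0.48108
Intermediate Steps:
K = 35518
(496698 - 323903)/(-394702 + K) = (496698 - 323903)/(-394702 + 35518) = 172795/(-359184) = 172795*(-1/359184) = -24685/51312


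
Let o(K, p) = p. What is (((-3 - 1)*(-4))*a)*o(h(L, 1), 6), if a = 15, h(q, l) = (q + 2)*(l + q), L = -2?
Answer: 1440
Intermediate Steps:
h(q, l) = (2 + q)*(l + q)
(((-3 - 1)*(-4))*a)*o(h(L, 1), 6) = (((-3 - 1)*(-4))*15)*6 = (-4*(-4)*15)*6 = (16*15)*6 = 240*6 = 1440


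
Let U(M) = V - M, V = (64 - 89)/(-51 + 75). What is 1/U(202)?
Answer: -24/4873 ≈ -0.0049251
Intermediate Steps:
V = -25/24 ≈ -1.0417
U(M) = -25/24 - M
1/U(202) = 1/(-25/24 - 1*202) = 1/(-25/24 - 202) = 1/(-4873/24) = -24/4873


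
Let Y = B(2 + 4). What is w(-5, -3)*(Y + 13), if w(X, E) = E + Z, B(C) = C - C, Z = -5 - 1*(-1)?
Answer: -91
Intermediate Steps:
Z = -4 (Z = -5 + 1 = -4)
B(C) = 0
Y = 0
w(X, E) = -4 + E (w(X, E) = E - 4 = -4 + E)
w(-5, -3)*(Y + 13) = (-4 - 3)*(0 + 13) = -7*13 = -91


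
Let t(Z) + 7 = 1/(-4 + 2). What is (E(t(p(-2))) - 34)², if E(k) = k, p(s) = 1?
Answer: 6889/4 ≈ 1722.3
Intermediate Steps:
t(Z) = -15/2 (t(Z) = -7 + 1/(-4 + 2) = -7 + 1/(-2) = -7 - ½ = -15/2)
(E(t(p(-2))) - 34)² = (-15/2 - 34)² = (-83/2)² = 6889/4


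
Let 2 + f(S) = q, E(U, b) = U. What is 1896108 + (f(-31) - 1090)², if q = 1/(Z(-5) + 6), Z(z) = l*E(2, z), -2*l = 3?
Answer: 27790597/9 ≈ 3.0878e+6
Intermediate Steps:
l = -3/2 (l = -½*3 = -3/2 ≈ -1.5000)
Z(z) = -3 (Z(z) = -3/2*2 = -3)
q = ⅓ (q = 1/(-3 + 6) = 1/3 = ⅓ ≈ 0.33333)
f(S) = -5/3 (f(S) = -2 + ⅓ = -5/3)
1896108 + (f(-31) - 1090)² = 1896108 + (-5/3 - 1090)² = 1896108 + (-3275/3)² = 1896108 + 10725625/9 = 27790597/9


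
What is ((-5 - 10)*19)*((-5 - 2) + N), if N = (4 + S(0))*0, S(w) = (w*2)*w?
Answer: 1995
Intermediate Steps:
S(w) = 2*w**2 (S(w) = (2*w)*w = 2*w**2)
N = 0 (N = (4 + 2*0**2)*0 = (4 + 2*0)*0 = (4 + 0)*0 = 4*0 = 0)
((-5 - 10)*19)*((-5 - 2) + N) = ((-5 - 10)*19)*((-5 - 2) + 0) = (-15*19)*(-7 + 0) = -285*(-7) = 1995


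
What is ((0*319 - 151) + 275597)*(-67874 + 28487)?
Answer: -10848991602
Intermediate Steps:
((0*319 - 151) + 275597)*(-67874 + 28487) = ((0 - 151) + 275597)*(-39387) = (-151 + 275597)*(-39387) = 275446*(-39387) = -10848991602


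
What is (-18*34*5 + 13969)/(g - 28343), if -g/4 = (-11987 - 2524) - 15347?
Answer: 10909/91089 ≈ 0.11976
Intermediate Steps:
g = 119432 (g = -4*((-11987 - 2524) - 15347) = -4*(-14511 - 15347) = -4*(-29858) = 119432)
(-18*34*5 + 13969)/(g - 28343) = (-18*34*5 + 13969)/(119432 - 28343) = (-612*5 + 13969)/91089 = (-3060 + 13969)*(1/91089) = 10909*(1/91089) = 10909/91089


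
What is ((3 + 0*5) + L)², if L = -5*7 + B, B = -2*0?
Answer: 1024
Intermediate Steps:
B = 0
L = -35 (L = -5*7 + 0 = -35 + 0 = -35)
((3 + 0*5) + L)² = ((3 + 0*5) - 35)² = ((3 + 0) - 35)² = (3 - 35)² = (-32)² = 1024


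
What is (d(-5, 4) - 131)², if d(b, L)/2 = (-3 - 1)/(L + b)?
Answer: 15129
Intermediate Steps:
d(b, L) = -8/(L + b) (d(b, L) = 2*((-3 - 1)/(L + b)) = 2*(-4/(L + b)) = -8/(L + b))
(d(-5, 4) - 131)² = (-8/(4 - 5) - 131)² = (-8/(-1) - 131)² = (-8*(-1) - 131)² = (8 - 131)² = (-123)² = 15129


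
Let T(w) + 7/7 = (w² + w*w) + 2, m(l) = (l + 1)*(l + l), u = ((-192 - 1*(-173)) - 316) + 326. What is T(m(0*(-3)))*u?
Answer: -9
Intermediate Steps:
u = -9 (u = ((-192 + 173) - 316) + 326 = (-19 - 316) + 326 = -335 + 326 = -9)
m(l) = 2*l*(1 + l) (m(l) = (1 + l)*(2*l) = 2*l*(1 + l))
T(w) = 1 + 2*w² (T(w) = -1 + ((w² + w*w) + 2) = -1 + ((w² + w²) + 2) = -1 + (2*w² + 2) = -1 + (2 + 2*w²) = 1 + 2*w²)
T(m(0*(-3)))*u = (1 + 2*(2*(0*(-3))*(1 + 0*(-3)))²)*(-9) = (1 + 2*(2*0*(1 + 0))²)*(-9) = (1 + 2*(2*0*1)²)*(-9) = (1 + 2*0²)*(-9) = (1 + 2*0)*(-9) = (1 + 0)*(-9) = 1*(-9) = -9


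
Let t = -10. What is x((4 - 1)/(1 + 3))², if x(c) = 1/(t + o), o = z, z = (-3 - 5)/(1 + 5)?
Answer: 9/1156 ≈ 0.0077855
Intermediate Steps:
z = -4/3 (z = -8/6 = -8*⅙ = -4/3 ≈ -1.3333)
o = -4/3 ≈ -1.3333
x(c) = -3/34 (x(c) = 1/(-10 - 4/3) = 1/(-34/3) = -3/34)
x((4 - 1)/(1 + 3))² = (-3/34)² = 9/1156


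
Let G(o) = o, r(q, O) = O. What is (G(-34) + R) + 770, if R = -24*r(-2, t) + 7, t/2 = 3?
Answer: 599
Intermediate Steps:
t = 6 (t = 2*3 = 6)
R = -137 (R = -24*6 + 7 = -144 + 7 = -137)
(G(-34) + R) + 770 = (-34 - 137) + 770 = -171 + 770 = 599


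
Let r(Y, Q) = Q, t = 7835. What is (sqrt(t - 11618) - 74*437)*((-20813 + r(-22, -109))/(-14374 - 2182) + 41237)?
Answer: -5519617140643/4139 + 341370347*I*sqrt(3783)/8278 ≈ -1.3336e+9 + 2.5364e+6*I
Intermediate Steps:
(sqrt(t - 11618) - 74*437)*((-20813 + r(-22, -109))/(-14374 - 2182) + 41237) = (sqrt(7835 - 11618) - 74*437)*((-20813 - 109)/(-14374 - 2182) + 41237) = (sqrt(-3783) - 32338)*(-20922/(-16556) + 41237) = (I*sqrt(3783) - 32338)*(-20922*(-1/16556) + 41237) = (-32338 + I*sqrt(3783))*(10461/8278 + 41237) = (-32338 + I*sqrt(3783))*(341370347/8278) = -5519617140643/4139 + 341370347*I*sqrt(3783)/8278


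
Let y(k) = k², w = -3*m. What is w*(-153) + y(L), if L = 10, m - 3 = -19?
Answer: -7244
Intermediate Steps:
m = -16 (m = 3 - 19 = -16)
w = 48 (w = -3*(-16) = 48)
w*(-153) + y(L) = 48*(-153) + 10² = -7344 + 100 = -7244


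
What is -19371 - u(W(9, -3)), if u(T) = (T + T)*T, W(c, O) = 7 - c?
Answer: -19379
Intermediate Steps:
u(T) = 2*T² (u(T) = (2*T)*T = 2*T²)
-19371 - u(W(9, -3)) = -19371 - 2*(7 - 1*9)² = -19371 - 2*(7 - 9)² = -19371 - 2*(-2)² = -19371 - 2*4 = -19371 - 1*8 = -19371 - 8 = -19379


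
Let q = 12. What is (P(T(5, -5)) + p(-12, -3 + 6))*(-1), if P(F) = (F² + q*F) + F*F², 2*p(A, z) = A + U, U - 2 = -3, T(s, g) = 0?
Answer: 13/2 ≈ 6.5000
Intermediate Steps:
U = -1 (U = 2 - 3 = -1)
p(A, z) = -½ + A/2 (p(A, z) = (A - 1)/2 = (-1 + A)/2 = -½ + A/2)
P(F) = F² + F³ + 12*F (P(F) = (F² + 12*F) + F*F² = (F² + 12*F) + F³ = F² + F³ + 12*F)
(P(T(5, -5)) + p(-12, -3 + 6))*(-1) = (0*(12 + 0 + 0²) + (-½ + (½)*(-12)))*(-1) = (0*(12 + 0 + 0) + (-½ - 6))*(-1) = (0*12 - 13/2)*(-1) = (0 - 13/2)*(-1) = -13/2*(-1) = 13/2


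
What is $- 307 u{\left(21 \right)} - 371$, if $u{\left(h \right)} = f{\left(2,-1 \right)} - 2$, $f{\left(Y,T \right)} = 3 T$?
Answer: $1164$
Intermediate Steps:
$u{\left(h \right)} = -5$ ($u{\left(h \right)} = 3 \left(-1\right) - 2 = -3 - 2 = -5$)
$- 307 u{\left(21 \right)} - 371 = \left(-307\right) \left(-5\right) - 371 = 1535 - 371 = 1164$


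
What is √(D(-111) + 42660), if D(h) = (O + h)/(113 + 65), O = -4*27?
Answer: √1351600458/178 ≈ 206.54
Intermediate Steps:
O = -108
D(h) = -54/89 + h/178 (D(h) = (-108 + h)/(113 + 65) = (-108 + h)/178 = (-108 + h)*(1/178) = -54/89 + h/178)
√(D(-111) + 42660) = √((-54/89 + (1/178)*(-111)) + 42660) = √((-54/89 - 111/178) + 42660) = √(-219/178 + 42660) = √(7593261/178) = √1351600458/178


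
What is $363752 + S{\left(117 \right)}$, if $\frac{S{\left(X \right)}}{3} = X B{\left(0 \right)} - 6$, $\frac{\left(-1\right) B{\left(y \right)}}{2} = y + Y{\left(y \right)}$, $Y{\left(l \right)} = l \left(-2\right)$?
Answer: $363734$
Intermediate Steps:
$Y{\left(l \right)} = - 2 l$
$B{\left(y \right)} = 2 y$ ($B{\left(y \right)} = - 2 \left(y - 2 y\right) = - 2 \left(- y\right) = 2 y$)
$S{\left(X \right)} = -18$ ($S{\left(X \right)} = 3 \left(X 2 \cdot 0 - 6\right) = 3 \left(X 0 - 6\right) = 3 \left(0 - 6\right) = 3 \left(-6\right) = -18$)
$363752 + S{\left(117 \right)} = 363752 - 18 = 363734$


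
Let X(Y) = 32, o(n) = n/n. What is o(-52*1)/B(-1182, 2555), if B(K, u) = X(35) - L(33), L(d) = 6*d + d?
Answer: -1/199 ≈ -0.0050251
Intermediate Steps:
o(n) = 1
L(d) = 7*d
B(K, u) = -199 (B(K, u) = 32 - 7*33 = 32 - 1*231 = 32 - 231 = -199)
o(-52*1)/B(-1182, 2555) = 1/(-199) = 1*(-1/199) = -1/199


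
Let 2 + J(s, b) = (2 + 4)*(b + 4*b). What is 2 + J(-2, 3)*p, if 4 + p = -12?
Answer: -1406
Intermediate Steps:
J(s, b) = -2 + 30*b (J(s, b) = -2 + (2 + 4)*(b + 4*b) = -2 + 6*(5*b) = -2 + 30*b)
p = -16 (p = -4 - 12 = -16)
2 + J(-2, 3)*p = 2 + (-2 + 30*3)*(-16) = 2 + (-2 + 90)*(-16) = 2 + 88*(-16) = 2 - 1408 = -1406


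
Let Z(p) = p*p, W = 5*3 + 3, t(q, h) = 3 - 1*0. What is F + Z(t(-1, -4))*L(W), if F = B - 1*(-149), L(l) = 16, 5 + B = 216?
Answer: 504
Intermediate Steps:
B = 211 (B = -5 + 216 = 211)
t(q, h) = 3 (t(q, h) = 3 + 0 = 3)
W = 18 (W = 15 + 3 = 18)
Z(p) = p**2
F = 360 (F = 211 - 1*(-149) = 211 + 149 = 360)
F + Z(t(-1, -4))*L(W) = 360 + 3**2*16 = 360 + 9*16 = 360 + 144 = 504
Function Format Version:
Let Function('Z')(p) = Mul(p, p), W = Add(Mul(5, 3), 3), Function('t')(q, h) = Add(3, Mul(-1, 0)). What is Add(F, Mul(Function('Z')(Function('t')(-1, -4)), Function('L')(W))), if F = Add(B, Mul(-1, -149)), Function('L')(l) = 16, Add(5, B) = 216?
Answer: 504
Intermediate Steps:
B = 211 (B = Add(-5, 216) = 211)
Function('t')(q, h) = 3 (Function('t')(q, h) = Add(3, 0) = 3)
W = 18 (W = Add(15, 3) = 18)
Function('Z')(p) = Pow(p, 2)
F = 360 (F = Add(211, Mul(-1, -149)) = Add(211, 149) = 360)
Add(F, Mul(Function('Z')(Function('t')(-1, -4)), Function('L')(W))) = Add(360, Mul(Pow(3, 2), 16)) = Add(360, Mul(9, 16)) = Add(360, 144) = 504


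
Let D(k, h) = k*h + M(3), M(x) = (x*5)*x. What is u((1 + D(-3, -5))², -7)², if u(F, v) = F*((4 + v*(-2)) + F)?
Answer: 193566532526761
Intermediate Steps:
M(x) = 5*x² (M(x) = (5*x)*x = 5*x²)
D(k, h) = 45 + h*k (D(k, h) = k*h + 5*3² = h*k + 5*9 = h*k + 45 = 45 + h*k)
u(F, v) = F*(4 + F - 2*v) (u(F, v) = F*((4 - 2*v) + F) = F*(4 + F - 2*v))
u((1 + D(-3, -5))², -7)² = ((1 + (45 - 5*(-3)))²*(4 + (1 + (45 - 5*(-3)))² - 2*(-7)))² = ((1 + (45 + 15))²*(4 + (1 + (45 + 15))² + 14))² = ((1 + 60)²*(4 + (1 + 60)² + 14))² = (61²*(4 + 61² + 14))² = (3721*(4 + 3721 + 14))² = (3721*3739)² = 13912819² = 193566532526761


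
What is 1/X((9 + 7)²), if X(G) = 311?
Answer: 1/311 ≈ 0.0032154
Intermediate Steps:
1/X((9 + 7)²) = 1/311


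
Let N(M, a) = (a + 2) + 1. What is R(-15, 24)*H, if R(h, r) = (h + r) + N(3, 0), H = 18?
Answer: 216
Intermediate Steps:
N(M, a) = 3 + a (N(M, a) = (2 + a) + 1 = 3 + a)
R(h, r) = 3 + h + r (R(h, r) = (h + r) + (3 + 0) = (h + r) + 3 = 3 + h + r)
R(-15, 24)*H = (3 - 15 + 24)*18 = 12*18 = 216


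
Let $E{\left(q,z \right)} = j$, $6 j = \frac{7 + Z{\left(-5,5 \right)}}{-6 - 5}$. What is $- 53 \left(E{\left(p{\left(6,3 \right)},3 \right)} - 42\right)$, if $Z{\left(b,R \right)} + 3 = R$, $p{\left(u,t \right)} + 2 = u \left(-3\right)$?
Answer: $\frac{49131}{22} \approx 2233.2$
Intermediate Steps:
$p{\left(u,t \right)} = -2 - 3 u$ ($p{\left(u,t \right)} = -2 + u \left(-3\right) = -2 - 3 u$)
$Z{\left(b,R \right)} = -3 + R$
$j = - \frac{3}{22}$ ($j = \frac{\left(7 + \left(-3 + 5\right)\right) \frac{1}{-6 - 5}}{6} = \frac{\left(7 + 2\right) \frac{1}{-11}}{6} = \frac{9 \left(- \frac{1}{11}\right)}{6} = \frac{1}{6} \left(- \frac{9}{11}\right) = - \frac{3}{22} \approx -0.13636$)
$E{\left(q,z \right)} = - \frac{3}{22}$
$- 53 \left(E{\left(p{\left(6,3 \right)},3 \right)} - 42\right) = - 53 \left(- \frac{3}{22} - 42\right) = \left(-53\right) \left(- \frac{927}{22}\right) = \frac{49131}{22}$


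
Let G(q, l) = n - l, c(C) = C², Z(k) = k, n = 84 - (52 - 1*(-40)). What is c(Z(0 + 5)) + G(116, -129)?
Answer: 146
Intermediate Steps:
n = -8 (n = 84 - (52 + 40) = 84 - 1*92 = 84 - 92 = -8)
G(q, l) = -8 - l
c(Z(0 + 5)) + G(116, -129) = (0 + 5)² + (-8 - 1*(-129)) = 5² + (-8 + 129) = 25 + 121 = 146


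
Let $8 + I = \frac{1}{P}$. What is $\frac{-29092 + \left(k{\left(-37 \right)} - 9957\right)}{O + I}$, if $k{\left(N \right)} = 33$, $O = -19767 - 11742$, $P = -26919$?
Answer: $\frac{262567926}{212101531} \approx 1.2379$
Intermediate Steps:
$O = -31509$ ($O = -19767 - 11742 = -31509$)
$I = - \frac{215353}{26919}$ ($I = -8 + \frac{1}{-26919} = -8 - \frac{1}{26919} = - \frac{215353}{26919} \approx -8.0$)
$\frac{-29092 + \left(k{\left(-37 \right)} - 9957\right)}{O + I} = \frac{-29092 + \left(33 - 9957\right)}{-31509 - \frac{215353}{26919}} = \frac{-29092 - 9924}{- \frac{848406124}{26919}} = \left(-39016\right) \left(- \frac{26919}{848406124}\right) = \frac{262567926}{212101531}$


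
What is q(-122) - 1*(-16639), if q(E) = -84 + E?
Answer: 16433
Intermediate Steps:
q(-122) - 1*(-16639) = (-84 - 122) - 1*(-16639) = -206 + 16639 = 16433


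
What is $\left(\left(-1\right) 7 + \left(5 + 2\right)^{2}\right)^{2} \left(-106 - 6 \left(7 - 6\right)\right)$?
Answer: $-197568$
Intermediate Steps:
$\left(\left(-1\right) 7 + \left(5 + 2\right)^{2}\right)^{2} \left(-106 - 6 \left(7 - 6\right)\right) = \left(-7 + 7^{2}\right)^{2} \left(-106 - 6\right) = \left(-7 + 49\right)^{2} \left(-106 - 6\right) = 42^{2} \left(-112\right) = 1764 \left(-112\right) = -197568$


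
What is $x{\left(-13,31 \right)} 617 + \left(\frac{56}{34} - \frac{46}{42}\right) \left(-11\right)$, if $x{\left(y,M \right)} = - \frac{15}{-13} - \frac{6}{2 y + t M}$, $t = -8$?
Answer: $\frac{457383859}{635817} \approx 719.36$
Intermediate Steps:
$x{\left(y,M \right)} = \frac{15}{13} - \frac{6}{- 8 M + 2 y}$ ($x{\left(y,M \right)} = - \frac{15}{-13} - \frac{6}{2 y - 8 M} = \left(-15\right) \left(- \frac{1}{13}\right) - \frac{6}{- 8 M + 2 y} = \frac{15}{13} - \frac{6}{- 8 M + 2 y}$)
$x{\left(-13,31 \right)} 617 + \left(\frac{56}{34} - \frac{46}{42}\right) \left(-11\right) = \frac{3 \left(-13 - 620 + 5 \left(-13\right)\right)}{13 \left(-13 - 124\right)} 617 + \left(\frac{56}{34} - \frac{46}{42}\right) \left(-11\right) = \frac{3 \left(-13 - 620 - 65\right)}{13 \left(-13 - 124\right)} 617 + \left(56 \cdot \frac{1}{34} - \frac{23}{21}\right) \left(-11\right) = \frac{3}{13} \frac{1}{-137} \left(-698\right) 617 + \left(\frac{28}{17} - \frac{23}{21}\right) \left(-11\right) = \frac{3}{13} \left(- \frac{1}{137}\right) \left(-698\right) 617 + \frac{197}{357} \left(-11\right) = \frac{2094}{1781} \cdot 617 - \frac{2167}{357} = \frac{1291998}{1781} - \frac{2167}{357} = \frac{457383859}{635817}$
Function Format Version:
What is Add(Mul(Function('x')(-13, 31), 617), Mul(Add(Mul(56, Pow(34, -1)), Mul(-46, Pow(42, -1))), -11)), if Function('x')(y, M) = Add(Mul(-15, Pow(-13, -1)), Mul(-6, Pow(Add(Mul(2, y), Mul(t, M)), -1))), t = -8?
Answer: Rational(457383859, 635817) ≈ 719.36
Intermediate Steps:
Function('x')(y, M) = Add(Rational(15, 13), Mul(-6, Pow(Add(Mul(-8, M), Mul(2, y)), -1))) (Function('x')(y, M) = Add(Mul(-15, Pow(-13, -1)), Mul(-6, Pow(Add(Mul(2, y), Mul(-8, M)), -1))) = Add(Mul(-15, Rational(-1, 13)), Mul(-6, Pow(Add(Mul(-8, M), Mul(2, y)), -1))) = Add(Rational(15, 13), Mul(-6, Pow(Add(Mul(-8, M), Mul(2, y)), -1))))
Add(Mul(Function('x')(-13, 31), 617), Mul(Add(Mul(56, Pow(34, -1)), Mul(-46, Pow(42, -1))), -11)) = Add(Mul(Mul(Rational(3, 13), Pow(Add(-13, Mul(-4, 31)), -1), Add(-13, Mul(-20, 31), Mul(5, -13))), 617), Mul(Add(Mul(56, Pow(34, -1)), Mul(-46, Pow(42, -1))), -11)) = Add(Mul(Mul(Rational(3, 13), Pow(Add(-13, -124), -1), Add(-13, -620, -65)), 617), Mul(Add(Mul(56, Rational(1, 34)), Mul(-46, Rational(1, 42))), -11)) = Add(Mul(Mul(Rational(3, 13), Pow(-137, -1), -698), 617), Mul(Add(Rational(28, 17), Rational(-23, 21)), -11)) = Add(Mul(Mul(Rational(3, 13), Rational(-1, 137), -698), 617), Mul(Rational(197, 357), -11)) = Add(Mul(Rational(2094, 1781), 617), Rational(-2167, 357)) = Add(Rational(1291998, 1781), Rational(-2167, 357)) = Rational(457383859, 635817)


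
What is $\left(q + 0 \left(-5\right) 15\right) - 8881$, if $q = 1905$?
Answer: $-6976$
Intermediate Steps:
$\left(q + 0 \left(-5\right) 15\right) - 8881 = \left(1905 + 0 \left(-5\right) 15\right) - 8881 = \left(1905 + 0 \cdot 15\right) - 8881 = \left(1905 + 0\right) - 8881 = 1905 - 8881 = -6976$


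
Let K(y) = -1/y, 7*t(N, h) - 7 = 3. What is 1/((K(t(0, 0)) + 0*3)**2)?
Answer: 100/49 ≈ 2.0408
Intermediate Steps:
t(N, h) = 10/7 (t(N, h) = 1 + (1/7)*3 = 1 + 3/7 = 10/7)
1/((K(t(0, 0)) + 0*3)**2) = 1/((-1/10/7 + 0*3)**2) = 1/((-1*7/10 + 0)**2) = 1/((-7/10 + 0)**2) = 1/((-7/10)**2) = 1/(49/100) = 100/49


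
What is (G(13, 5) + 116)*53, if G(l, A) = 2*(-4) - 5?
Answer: 5459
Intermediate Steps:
G(l, A) = -13 (G(l, A) = -8 - 5 = -13)
(G(13, 5) + 116)*53 = (-13 + 116)*53 = 103*53 = 5459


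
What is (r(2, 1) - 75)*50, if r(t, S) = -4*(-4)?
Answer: -2950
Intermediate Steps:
r(t, S) = 16
(r(2, 1) - 75)*50 = (16 - 75)*50 = -59*50 = -2950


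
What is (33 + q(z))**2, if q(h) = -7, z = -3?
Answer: 676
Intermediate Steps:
(33 + q(z))**2 = (33 - 7)**2 = 26**2 = 676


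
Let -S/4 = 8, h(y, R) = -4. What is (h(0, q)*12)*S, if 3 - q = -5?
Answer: 1536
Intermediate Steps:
q = 8 (q = 3 - 1*(-5) = 3 + 5 = 8)
S = -32 (S = -4*8 = -32)
(h(0, q)*12)*S = -4*12*(-32) = -48*(-32) = 1536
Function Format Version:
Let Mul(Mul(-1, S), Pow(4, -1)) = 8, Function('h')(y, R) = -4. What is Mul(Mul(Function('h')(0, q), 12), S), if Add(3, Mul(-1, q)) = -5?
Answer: 1536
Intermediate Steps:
q = 8 (q = Add(3, Mul(-1, -5)) = Add(3, 5) = 8)
S = -32 (S = Mul(-4, 8) = -32)
Mul(Mul(Function('h')(0, q), 12), S) = Mul(Mul(-4, 12), -32) = Mul(-48, -32) = 1536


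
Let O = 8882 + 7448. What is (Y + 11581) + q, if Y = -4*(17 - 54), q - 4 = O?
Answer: 28063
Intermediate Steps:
O = 16330
q = 16334 (q = 4 + 16330 = 16334)
Y = 148 (Y = -4*(-37) = 148)
(Y + 11581) + q = (148 + 11581) + 16334 = 11729 + 16334 = 28063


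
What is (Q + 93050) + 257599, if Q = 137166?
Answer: 487815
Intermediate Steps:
(Q + 93050) + 257599 = (137166 + 93050) + 257599 = 230216 + 257599 = 487815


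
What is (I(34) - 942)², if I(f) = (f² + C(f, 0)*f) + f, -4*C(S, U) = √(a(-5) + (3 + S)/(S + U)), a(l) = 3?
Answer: (-992 + √4726)²/16 ≈ 53275.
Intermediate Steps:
C(S, U) = -√(3 + (3 + S)/(S + U))/4
I(f) = f + f² - f*√((3 + 4*f)/f)/4 (I(f) = (f² + (-√((3 + 3*0 + 4*f)/(f + 0))/4)*f) + f = (f² + (-√((3 + 0 + 4*f)/f)/4)*f) + f = (f² + (-√((3 + 4*f)/f)/4)*f) + f = (f² - f*√((3 + 4*f)/f)/4) + f = f + f² - f*√((3 + 4*f)/f)/4)
(I(34) - 942)² = (34*(1 + 34 - √(4 + 3/34)/4) - 942)² = (34*(1 + 34 - √4726/136) - 942)² = (34*(35 - √4726/136) - 942)² = ((1190 - √4726/4) - 942)² = (248 - √4726/4)²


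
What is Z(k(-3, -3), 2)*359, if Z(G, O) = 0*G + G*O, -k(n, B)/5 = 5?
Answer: -17950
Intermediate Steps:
k(n, B) = -25 (k(n, B) = -5*5 = -25)
Z(G, O) = G*O (Z(G, O) = 0 + G*O = G*O)
Z(k(-3, -3), 2)*359 = -25*2*359 = -50*359 = -17950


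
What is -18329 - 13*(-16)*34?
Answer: -11257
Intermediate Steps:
-18329 - 13*(-16)*34 = -18329 - (-208)*34 = -18329 - 1*(-7072) = -18329 + 7072 = -11257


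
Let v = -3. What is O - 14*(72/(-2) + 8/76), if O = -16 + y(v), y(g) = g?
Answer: 9187/19 ≈ 483.53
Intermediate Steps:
O = -19 (O = -16 - 3 = -19)
O - 14*(72/(-2) + 8/76) = -19 - 14*(72/(-2) + 8/76) = -19 - 14*(72*(-½) + 8*(1/76)) = -19 - 14*(-36 + 2/19) = -19 - 14*(-682/19) = -19 + 9548/19 = 9187/19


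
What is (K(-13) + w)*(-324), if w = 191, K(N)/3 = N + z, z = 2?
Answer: -51192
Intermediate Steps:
K(N) = 6 + 3*N (K(N) = 3*(N + 2) = 3*(2 + N) = 6 + 3*N)
(K(-13) + w)*(-324) = ((6 + 3*(-13)) + 191)*(-324) = ((6 - 39) + 191)*(-324) = (-33 + 191)*(-324) = 158*(-324) = -51192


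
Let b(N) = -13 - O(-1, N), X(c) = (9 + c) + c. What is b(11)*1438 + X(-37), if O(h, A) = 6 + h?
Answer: -25949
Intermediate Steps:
X(c) = 9 + 2*c
b(N) = -18 (b(N) = -13 - (6 - 1) = -13 - 1*5 = -13 - 5 = -18)
b(11)*1438 + X(-37) = -18*1438 + (9 + 2*(-37)) = -25884 + (9 - 74) = -25884 - 65 = -25949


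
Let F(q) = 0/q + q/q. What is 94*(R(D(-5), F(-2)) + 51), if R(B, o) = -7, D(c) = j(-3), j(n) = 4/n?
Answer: 4136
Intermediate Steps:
D(c) = -4/3 (D(c) = 4/(-3) = 4*(-⅓) = -4/3)
F(q) = 1 (F(q) = 0 + 1 = 1)
94*(R(D(-5), F(-2)) + 51) = 94*(-7 + 51) = 94*44 = 4136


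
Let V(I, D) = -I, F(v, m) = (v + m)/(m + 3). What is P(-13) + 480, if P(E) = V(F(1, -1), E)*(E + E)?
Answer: 480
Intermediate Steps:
F(v, m) = (m + v)/(3 + m)
P(E) = 0 (P(E) = (-(-1 + 1)/(3 - 1))*(E + E) = (-0/2)*(2*E) = (-1*0)*(2*E) = 0*(2*E) = 0)
P(-13) + 480 = 0 + 480 = 480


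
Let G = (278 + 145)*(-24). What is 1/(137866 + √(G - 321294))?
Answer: 68933/9503682701 - I*√331446/19007365402 ≈ 7.2533e-6 - 3.0289e-8*I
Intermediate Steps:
G = -10152 (G = 423*(-24) = -10152)
1/(137866 + √(G - 321294)) = 1/(137866 + √(-10152 - 321294)) = 1/(137866 + √(-331446)) = 1/(137866 + I*√331446)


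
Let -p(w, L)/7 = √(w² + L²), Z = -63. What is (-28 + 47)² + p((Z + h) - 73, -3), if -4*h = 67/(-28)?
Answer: 361 - 3*√25565569/16 ≈ -587.04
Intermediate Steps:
h = 67/112 (h = -67/(4*(-28)) = -67*(-1)/(4*28) = -¼*(-67/28) = 67/112 ≈ 0.59821)
p(w, L) = -7*√(L² + w²) (p(w, L) = -7*√(w² + L²) = -7*√(L² + w²))
(-28 + 47)² + p((Z + h) - 73, -3) = (-28 + 47)² - 7*√((-3)² + ((-63 + 67/112) - 73)²) = 19² - 7*√(9 + (-6989/112 - 73)²) = 361 - 7*√(9 + (-15165/112)²) = 361 - 7*√(9 + 229977225/12544) = 361 - 3*√25565569/16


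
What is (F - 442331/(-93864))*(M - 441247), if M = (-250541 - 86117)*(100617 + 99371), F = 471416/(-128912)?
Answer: -17915956539895272651/252087416 ≈ -7.1070e+10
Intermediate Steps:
F = -58927/16114 (F = 471416*(-1/128912) = -58927/16114 ≈ -3.6569)
M = -67327560104 (M = -336658*199988 = -67327560104)
(F - 442331/(-93864))*(M - 441247) = (-58927/16114 - 442331/(-93864))*(-67327560104 - 441247) = (-58927/16114 - 442331*(-1/93864))*(-67328001351) = (-58927/16114 + 442331/93864)*(-67328001351) = (798298903/756262248)*(-67328001351) = -17915956539895272651/252087416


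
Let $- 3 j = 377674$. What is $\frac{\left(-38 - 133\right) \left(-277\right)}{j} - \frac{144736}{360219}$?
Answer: $- \frac{105850504183}{136045350606} \approx -0.77805$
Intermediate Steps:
$j = - \frac{377674}{3}$ ($j = \left(- \frac{1}{3}\right) 377674 = - \frac{377674}{3} \approx -1.2589 \cdot 10^{5}$)
$\frac{\left(-38 - 133\right) \left(-277\right)}{j} - \frac{144736}{360219} = \frac{\left(-38 - 133\right) \left(-277\right)}{- \frac{377674}{3}} - \frac{144736}{360219} = \left(-171\right) \left(-277\right) \left(- \frac{3}{377674}\right) - \frac{144736}{360219} = 47367 \left(- \frac{3}{377674}\right) - \frac{144736}{360219} = - \frac{142101}{377674} - \frac{144736}{360219} = - \frac{105850504183}{136045350606}$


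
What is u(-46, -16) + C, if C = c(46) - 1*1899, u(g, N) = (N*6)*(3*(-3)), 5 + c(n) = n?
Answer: -994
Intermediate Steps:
c(n) = -5 + n
u(g, N) = -54*N (u(g, N) = (6*N)*(-9) = -54*N)
C = -1858 (C = (-5 + 46) - 1*1899 = 41 - 1899 = -1858)
u(-46, -16) + C = -54*(-16) - 1858 = 864 - 1858 = -994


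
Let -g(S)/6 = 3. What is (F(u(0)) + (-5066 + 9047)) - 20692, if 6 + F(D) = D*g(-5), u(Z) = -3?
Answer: -16663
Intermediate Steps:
g(S) = -18 (g(S) = -6*3 = -18)
F(D) = -6 - 18*D (F(D) = -6 + D*(-18) = -6 - 18*D)
(F(u(0)) + (-5066 + 9047)) - 20692 = ((-6 - 18*(-3)) + (-5066 + 9047)) - 20692 = ((-6 + 54) + 3981) - 20692 = (48 + 3981) - 20692 = 4029 - 20692 = -16663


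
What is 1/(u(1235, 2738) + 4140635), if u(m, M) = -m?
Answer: 1/4139400 ≈ 2.4158e-7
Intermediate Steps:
1/(u(1235, 2738) + 4140635) = 1/(-1*1235 + 4140635) = 1/(-1235 + 4140635) = 1/4139400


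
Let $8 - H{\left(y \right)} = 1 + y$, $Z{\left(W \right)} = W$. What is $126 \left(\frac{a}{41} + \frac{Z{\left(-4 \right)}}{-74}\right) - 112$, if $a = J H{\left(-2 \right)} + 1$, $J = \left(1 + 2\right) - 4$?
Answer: $- \frac{196868}{1517} \approx -129.77$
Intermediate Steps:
$J = -1$ ($J = 3 - 4 = -1$)
$H{\left(y \right)} = 7 - y$ ($H{\left(y \right)} = 8 - \left(1 + y\right) = 7 - y$)
$a = -8$ ($a = - (7 - -2) + 1 = - (7 + 2) + 1 = \left(-1\right) 9 + 1 = -9 + 1 = -8$)
$126 \left(\frac{a}{41} + \frac{Z{\left(-4 \right)}}{-74}\right) - 112 = 126 \left(- \frac{8}{41} - \frac{4}{-74}\right) - 112 = 126 \left(\left(-8\right) \frac{1}{41} - - \frac{2}{37}\right) - 112 = 126 \left(- \frac{8}{41} + \frac{2}{37}\right) - 112 = 126 \left(- \frac{214}{1517}\right) - 112 = - \frac{26964}{1517} - 112 = - \frac{196868}{1517}$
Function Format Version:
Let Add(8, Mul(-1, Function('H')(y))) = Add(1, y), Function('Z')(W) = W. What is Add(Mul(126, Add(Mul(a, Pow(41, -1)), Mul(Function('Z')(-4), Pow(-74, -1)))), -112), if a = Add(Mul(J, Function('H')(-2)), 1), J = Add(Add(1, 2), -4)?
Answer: Rational(-196868, 1517) ≈ -129.77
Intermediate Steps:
J = -1 (J = Add(3, -4) = -1)
Function('H')(y) = Add(7, Mul(-1, y)) (Function('H')(y) = Add(8, Mul(-1, Add(1, y))) = Add(8, Add(-1, Mul(-1, y))) = Add(7, Mul(-1, y)))
a = -8 (a = Add(Mul(-1, Add(7, Mul(-1, -2))), 1) = Add(Mul(-1, Add(7, 2)), 1) = Add(Mul(-1, 9), 1) = Add(-9, 1) = -8)
Add(Mul(126, Add(Mul(a, Pow(41, -1)), Mul(Function('Z')(-4), Pow(-74, -1)))), -112) = Add(Mul(126, Add(Mul(-8, Pow(41, -1)), Mul(-4, Pow(-74, -1)))), -112) = Add(Mul(126, Add(Mul(-8, Rational(1, 41)), Mul(-4, Rational(-1, 74)))), -112) = Add(Mul(126, Add(Rational(-8, 41), Rational(2, 37))), -112) = Add(Mul(126, Rational(-214, 1517)), -112) = Add(Rational(-26964, 1517), -112) = Rational(-196868, 1517)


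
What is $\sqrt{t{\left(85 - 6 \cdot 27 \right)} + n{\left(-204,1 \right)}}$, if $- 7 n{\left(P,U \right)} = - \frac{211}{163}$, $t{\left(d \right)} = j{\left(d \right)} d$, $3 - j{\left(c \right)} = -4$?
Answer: $\frac{2 i \sqrt{175368277}}{1141} \approx 23.212 i$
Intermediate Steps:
$j{\left(c \right)} = 7$ ($j{\left(c \right)} = 3 - -4 = 3 + 4 = 7$)
$t{\left(d \right)} = 7 d$
$n{\left(P,U \right)} = \frac{211}{1141}$ ($n{\left(P,U \right)} = - \frac{\left(-211\right) \frac{1}{163}}{7} = \left(- \frac{1}{7}\right) \left(- \frac{211}{163}\right) = \frac{211}{1141}$)
$\sqrt{t{\left(85 - 6 \cdot 27 \right)} + n{\left(-204,1 \right)}} = \sqrt{7 \left(85 - 6 \cdot 27\right) + \frac{211}{1141}} = \sqrt{7 \left(85 - 162\right) + \frac{211}{1141}} = \sqrt{7 \left(-77\right) + \frac{211}{1141}} = \sqrt{-539 + \frac{211}{1141}} = \sqrt{- \frac{614788}{1141}} = \frac{2 i \sqrt{175368277}}{1141}$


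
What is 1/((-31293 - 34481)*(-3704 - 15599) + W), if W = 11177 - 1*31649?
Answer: 1/1269615050 ≈ 7.8764e-10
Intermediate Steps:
W = -20472 (W = 11177 - 31649 = -20472)
1/((-31293 - 34481)*(-3704 - 15599) + W) = 1/((-31293 - 34481)*(-3704 - 15599) - 20472) = 1/(-65774*(-19303) - 20472) = 1/(1269635522 - 20472) = 1/1269615050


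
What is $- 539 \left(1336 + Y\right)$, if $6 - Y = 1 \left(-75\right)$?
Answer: $-763763$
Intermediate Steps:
$Y = 81$ ($Y = 6 - 1 \left(-75\right) = 6 - -75 = 6 + 75 = 81$)
$- 539 \left(1336 + Y\right) = - 539 \left(1336 + 81\right) = \left(-539\right) 1417 = -763763$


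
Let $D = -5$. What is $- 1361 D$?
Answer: $6805$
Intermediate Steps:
$- 1361 D = \left(-1361\right) \left(-5\right) = 6805$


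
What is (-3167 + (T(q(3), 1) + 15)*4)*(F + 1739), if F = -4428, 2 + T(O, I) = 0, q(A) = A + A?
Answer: 8376235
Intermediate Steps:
q(A) = 2*A
T(O, I) = -2 (T(O, I) = -2 + 0 = -2)
(-3167 + (T(q(3), 1) + 15)*4)*(F + 1739) = (-3167 + (-2 + 15)*4)*(-4428 + 1739) = (-3167 + 13*4)*(-2689) = (-3167 + 52)*(-2689) = -3115*(-2689) = 8376235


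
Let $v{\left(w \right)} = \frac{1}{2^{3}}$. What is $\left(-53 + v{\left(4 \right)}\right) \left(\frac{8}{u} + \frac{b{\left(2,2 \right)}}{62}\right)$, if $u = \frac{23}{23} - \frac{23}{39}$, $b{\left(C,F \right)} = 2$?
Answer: $- \frac{512253}{496} \approx -1032.8$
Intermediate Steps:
$u = \frac{16}{39}$ ($u = 23 \cdot \frac{1}{23} - \frac{23}{39} = 1 - \frac{23}{39} = \frac{16}{39} \approx 0.41026$)
$v{\left(w \right)} = \frac{1}{8}$
$\left(-53 + v{\left(4 \right)}\right) \left(\frac{8}{u} + \frac{b{\left(2,2 \right)}}{62}\right) = \left(-53 + \frac{1}{8}\right) \left(\frac{8}{\frac{16}{39}} + \frac{2}{62}\right) = - \frac{423 \left(8 \cdot \frac{39}{16} + 2 \cdot \frac{1}{62}\right)}{8} = - \frac{423 \left(\frac{39}{2} + \frac{1}{31}\right)}{8} = \left(- \frac{423}{8}\right) \frac{1211}{62} = - \frac{512253}{496}$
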